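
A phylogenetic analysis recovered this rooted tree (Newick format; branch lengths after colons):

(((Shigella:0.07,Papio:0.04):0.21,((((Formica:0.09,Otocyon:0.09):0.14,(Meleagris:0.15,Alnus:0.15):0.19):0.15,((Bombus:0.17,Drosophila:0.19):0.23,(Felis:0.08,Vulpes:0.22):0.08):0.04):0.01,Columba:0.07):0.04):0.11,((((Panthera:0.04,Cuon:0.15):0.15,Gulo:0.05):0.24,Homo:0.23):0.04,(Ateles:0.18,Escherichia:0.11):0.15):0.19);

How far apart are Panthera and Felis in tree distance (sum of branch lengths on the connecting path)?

1.02

The path runs Panthera → … → MRCA → … → Felis; the MRCA is the root of the tree.
Branch lengths along that path: 0.04 + 0.15 + 0.24 + 0.04 + 0.19 + 0.11 + 0.04 + 0.01 + 0.04 + 0.08 + 0.08 = 1.02.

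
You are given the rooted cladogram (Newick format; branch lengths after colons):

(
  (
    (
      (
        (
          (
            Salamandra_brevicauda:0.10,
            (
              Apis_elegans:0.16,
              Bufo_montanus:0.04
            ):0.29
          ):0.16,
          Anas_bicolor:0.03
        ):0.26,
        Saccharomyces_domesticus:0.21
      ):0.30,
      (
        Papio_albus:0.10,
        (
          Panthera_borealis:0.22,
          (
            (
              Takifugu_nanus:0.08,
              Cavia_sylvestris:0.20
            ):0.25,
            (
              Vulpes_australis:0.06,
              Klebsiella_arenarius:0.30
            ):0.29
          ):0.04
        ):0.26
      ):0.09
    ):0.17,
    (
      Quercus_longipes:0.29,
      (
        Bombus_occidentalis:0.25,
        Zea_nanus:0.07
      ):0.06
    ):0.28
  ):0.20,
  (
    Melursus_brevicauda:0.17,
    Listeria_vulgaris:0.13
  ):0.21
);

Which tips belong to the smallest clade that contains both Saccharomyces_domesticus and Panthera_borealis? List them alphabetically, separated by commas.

Tracing Saccharomyces_domesticus: it sits inside (((Salamandra_brevicauda,(Apis_elegans,Bufo_montanus)),Anas_bicolor),Saccharomyces_domesticus).
Tracing Panthera_borealis: it sits inside (Panthera_borealis,((Takifugu_nanus,Cavia_sylvestris),(Vulpes_australis,Klebsiella_arenarius))).
The smallest clade enclosing both is ((((Salamandra_brevicauda,(Apis_elegans,Bufo_montanus)),Anas_bicolor),Saccharomyces_domesticus),(Papio_albus,(Panthera_borealis,((Takifugu_nanus,Cavia_sylvestris),(Vulpes_australis,Klebsiella_arenarius))))); the answer is its 11 terminal taxa in alphabetical order.

Anas_bicolor, Apis_elegans, Bufo_montanus, Cavia_sylvestris, Klebsiella_arenarius, Panthera_borealis, Papio_albus, Saccharomyces_domesticus, Salamandra_brevicauda, Takifugu_nanus, Vulpes_australis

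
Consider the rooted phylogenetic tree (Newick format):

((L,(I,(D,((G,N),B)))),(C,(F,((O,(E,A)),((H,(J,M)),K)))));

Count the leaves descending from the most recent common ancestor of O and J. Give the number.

The MRCA of O and J is the node subtending ((O,(E,A)),((H,(J,M)),K)).
That clade contains 7 terminal taxa: A, E, H, J, K, M, O.

7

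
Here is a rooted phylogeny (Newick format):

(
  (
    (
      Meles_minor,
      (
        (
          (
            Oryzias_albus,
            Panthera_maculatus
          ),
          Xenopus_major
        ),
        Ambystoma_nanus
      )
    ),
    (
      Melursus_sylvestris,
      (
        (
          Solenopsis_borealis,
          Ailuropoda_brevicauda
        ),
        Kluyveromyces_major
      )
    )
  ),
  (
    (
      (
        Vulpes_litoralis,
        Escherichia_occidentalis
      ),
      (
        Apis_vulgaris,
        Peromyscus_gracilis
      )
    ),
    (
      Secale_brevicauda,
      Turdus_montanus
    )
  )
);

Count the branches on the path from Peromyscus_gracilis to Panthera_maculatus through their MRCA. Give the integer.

10

The MRCA of Peromyscus_gracilis and Panthera_maculatus is the root of the tree.
From Peromyscus_gracilis up to that node: 4 branches. From Panthera_maculatus up to the same node: 6 branches. Total: 4 + 6 = 10.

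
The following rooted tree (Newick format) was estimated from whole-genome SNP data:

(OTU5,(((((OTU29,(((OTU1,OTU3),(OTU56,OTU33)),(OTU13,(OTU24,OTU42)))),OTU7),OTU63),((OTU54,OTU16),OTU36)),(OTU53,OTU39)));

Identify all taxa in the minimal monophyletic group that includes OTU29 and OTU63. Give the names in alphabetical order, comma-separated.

Tracing OTU29: it sits inside (OTU29,(((OTU1,OTU3),(OTU56,OTU33)),(OTU13,(OTU24,OTU42)))).
Tracing OTU63: it sits inside (((OTU29,(((OTU1,OTU3),(OTU56,OTU33)),(OTU13,(OTU24,OTU42)))),OTU7),OTU63).
The smallest clade enclosing both is (((OTU29,(((OTU1,OTU3),(OTU56,OTU33)),(OTU13,(OTU24,OTU42)))),OTU7),OTU63); the answer is its 10 terminal taxa in alphabetical order.

OTU1, OTU13, OTU24, OTU29, OTU3, OTU33, OTU42, OTU56, OTU63, OTU7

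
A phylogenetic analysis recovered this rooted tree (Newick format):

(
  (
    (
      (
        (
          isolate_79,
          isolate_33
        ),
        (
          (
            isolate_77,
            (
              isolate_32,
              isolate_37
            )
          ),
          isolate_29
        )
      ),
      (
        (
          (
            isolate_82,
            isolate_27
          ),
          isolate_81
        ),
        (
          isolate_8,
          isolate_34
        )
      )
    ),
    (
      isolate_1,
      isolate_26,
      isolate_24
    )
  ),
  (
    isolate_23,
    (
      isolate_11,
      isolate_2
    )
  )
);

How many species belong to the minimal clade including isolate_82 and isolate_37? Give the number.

11

The MRCA of isolate_82 and isolate_37 is the node subtending (((isolate_79,isolate_33),((isolate_77,(isolate_32,isolate_37)),isolate_29)),(((isolate_82,isolate_27),isolate_81),(isolate_8,isolate_34))).
That clade contains 11 terminal taxa: isolate_27, isolate_29, isolate_32, isolate_33, isolate_34, isolate_37, isolate_77, isolate_79, isolate_8, isolate_81, isolate_82.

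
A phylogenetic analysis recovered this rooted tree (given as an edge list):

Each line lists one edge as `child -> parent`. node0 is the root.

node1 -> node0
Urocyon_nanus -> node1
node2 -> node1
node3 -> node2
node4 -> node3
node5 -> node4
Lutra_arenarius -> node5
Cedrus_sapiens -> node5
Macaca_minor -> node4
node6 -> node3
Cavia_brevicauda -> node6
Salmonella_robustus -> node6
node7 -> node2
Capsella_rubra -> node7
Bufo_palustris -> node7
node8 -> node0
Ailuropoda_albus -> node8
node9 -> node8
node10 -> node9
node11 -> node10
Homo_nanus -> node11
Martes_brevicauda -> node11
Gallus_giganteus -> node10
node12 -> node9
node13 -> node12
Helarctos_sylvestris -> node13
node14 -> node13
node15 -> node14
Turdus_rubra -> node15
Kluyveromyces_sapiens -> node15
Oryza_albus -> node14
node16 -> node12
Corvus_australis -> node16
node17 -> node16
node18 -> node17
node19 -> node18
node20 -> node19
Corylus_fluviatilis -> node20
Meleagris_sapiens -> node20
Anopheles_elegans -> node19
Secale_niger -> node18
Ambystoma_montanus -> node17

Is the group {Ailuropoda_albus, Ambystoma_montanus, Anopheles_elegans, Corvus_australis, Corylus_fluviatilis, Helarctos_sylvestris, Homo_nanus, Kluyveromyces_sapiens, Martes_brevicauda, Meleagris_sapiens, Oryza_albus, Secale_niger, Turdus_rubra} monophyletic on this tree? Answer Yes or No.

No

The MRCA of the listed taxa subtends (Ailuropoda_albus,(((Homo_nanus,Martes_brevicauda),Gallus_giganteus),((Helarctos_sylvestris,((Turdus_rubra,Kluyveromyces_sapiens),Oryza_albus)),(Corvus_australis,((((Corylus_fluviatilis,Meleagris_sapiens),Anopheles_elegans),Secale_niger),Ambystoma_montanus))))).
That clade also contains Gallus_giganteus, which is not in the proposed group, so the group is not monophyletic.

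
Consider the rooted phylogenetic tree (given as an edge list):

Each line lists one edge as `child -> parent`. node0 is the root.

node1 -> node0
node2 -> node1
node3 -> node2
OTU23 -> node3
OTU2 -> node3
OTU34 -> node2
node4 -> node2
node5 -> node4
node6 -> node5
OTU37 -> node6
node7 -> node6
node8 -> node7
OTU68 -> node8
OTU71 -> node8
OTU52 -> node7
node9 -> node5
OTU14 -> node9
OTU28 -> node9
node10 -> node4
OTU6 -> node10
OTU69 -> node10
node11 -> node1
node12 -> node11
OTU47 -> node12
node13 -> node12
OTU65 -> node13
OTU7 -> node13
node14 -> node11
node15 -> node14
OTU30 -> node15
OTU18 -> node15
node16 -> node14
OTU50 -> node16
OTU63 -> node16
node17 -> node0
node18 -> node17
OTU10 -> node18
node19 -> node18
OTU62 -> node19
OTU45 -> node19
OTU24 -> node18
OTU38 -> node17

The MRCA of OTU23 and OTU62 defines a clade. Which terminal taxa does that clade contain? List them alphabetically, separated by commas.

OTU10, OTU14, OTU18, OTU2, OTU23, OTU24, OTU28, OTU30, OTU34, OTU37, OTU38, OTU45, OTU47, OTU50, OTU52, OTU6, OTU62, OTU63, OTU65, OTU68, OTU69, OTU7, OTU71

Tracing OTU23: it sits inside (OTU23,OTU2).
Tracing OTU62: it sits inside (OTU62,OTU45).
The smallest clade enclosing both is the whole tree (their MRCA is the root), so the answer is all 23 tips in alphabetical order.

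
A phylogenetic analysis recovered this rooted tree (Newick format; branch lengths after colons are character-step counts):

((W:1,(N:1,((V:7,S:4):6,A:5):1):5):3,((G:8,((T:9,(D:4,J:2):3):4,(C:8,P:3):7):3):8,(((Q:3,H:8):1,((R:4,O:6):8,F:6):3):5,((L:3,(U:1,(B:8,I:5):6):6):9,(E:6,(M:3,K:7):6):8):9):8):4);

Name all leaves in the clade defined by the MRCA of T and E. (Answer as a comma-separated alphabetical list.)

Tracing T: it sits inside (T,(D,J)).
Tracing E: it sits inside (E,(M,K)).
The smallest clade enclosing both is ((G,((T,(D,J)),(C,P))),(((Q,H),((R,O),F)),((L,(U,(B,I))),(E,(M,K))))); the answer is its 18 terminal taxa in alphabetical order.

B, C, D, E, F, G, H, I, J, K, L, M, O, P, Q, R, T, U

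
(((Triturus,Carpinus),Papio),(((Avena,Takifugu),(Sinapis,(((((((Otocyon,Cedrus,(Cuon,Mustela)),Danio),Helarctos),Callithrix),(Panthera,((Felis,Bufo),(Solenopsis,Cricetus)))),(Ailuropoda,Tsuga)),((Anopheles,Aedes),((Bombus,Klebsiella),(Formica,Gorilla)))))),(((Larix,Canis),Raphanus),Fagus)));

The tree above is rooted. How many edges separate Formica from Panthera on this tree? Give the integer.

8

The MRCA of Formica and Panthera is the node subtending (((((((Otocyon,Cedrus,(Cuon,Mustela)),Danio),Helarctos),Callithrix),(Panthera,((Felis,Bufo),(Solenopsis,Cricetus)))),(Ailuropoda,Tsuga)),((Anopheles,Aedes),((Bombus,Klebsiella),(Formica,Gorilla)))).
From Formica up to that node: 4 branches. From Panthera up to the same node: 4 branches. Total: 4 + 4 = 8.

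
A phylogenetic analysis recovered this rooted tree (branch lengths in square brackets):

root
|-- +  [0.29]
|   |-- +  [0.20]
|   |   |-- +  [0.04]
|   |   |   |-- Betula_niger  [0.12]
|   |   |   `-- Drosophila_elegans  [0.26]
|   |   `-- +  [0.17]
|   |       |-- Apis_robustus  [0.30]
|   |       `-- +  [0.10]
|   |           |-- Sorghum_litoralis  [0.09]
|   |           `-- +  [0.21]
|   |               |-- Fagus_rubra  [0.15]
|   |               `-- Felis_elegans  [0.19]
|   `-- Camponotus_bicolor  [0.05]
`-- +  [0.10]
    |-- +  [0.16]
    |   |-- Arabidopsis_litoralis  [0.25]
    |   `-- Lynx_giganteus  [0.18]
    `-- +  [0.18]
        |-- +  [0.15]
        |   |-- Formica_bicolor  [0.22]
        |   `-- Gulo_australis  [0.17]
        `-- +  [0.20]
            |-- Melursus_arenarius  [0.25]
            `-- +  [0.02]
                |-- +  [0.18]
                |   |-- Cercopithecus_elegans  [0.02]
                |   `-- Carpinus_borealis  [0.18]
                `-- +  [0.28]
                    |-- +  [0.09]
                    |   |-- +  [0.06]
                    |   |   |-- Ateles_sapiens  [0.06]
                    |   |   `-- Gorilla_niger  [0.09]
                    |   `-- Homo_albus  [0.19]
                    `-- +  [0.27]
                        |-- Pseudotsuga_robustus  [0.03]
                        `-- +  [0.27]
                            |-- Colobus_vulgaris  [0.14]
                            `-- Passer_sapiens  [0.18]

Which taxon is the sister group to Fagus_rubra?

Fagus_rubra attaches to the tree at the node subtending (Fagus_rubra,Felis_elegans).
The other lineage descending from that same node — the sister group — is the single tip Felis_elegans.

Felis_elegans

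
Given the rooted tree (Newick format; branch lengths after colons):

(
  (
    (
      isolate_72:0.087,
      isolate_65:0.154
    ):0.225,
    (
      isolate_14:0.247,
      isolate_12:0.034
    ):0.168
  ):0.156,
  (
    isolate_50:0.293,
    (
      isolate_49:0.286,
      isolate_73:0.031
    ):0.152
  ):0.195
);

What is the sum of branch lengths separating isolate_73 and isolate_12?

0.736

The path runs isolate_73 → … → MRCA → … → isolate_12; the MRCA is the root of the tree.
Branch lengths along that path: 0.031 + 0.152 + 0.195 + 0.156 + 0.168 + 0.034 = 0.736.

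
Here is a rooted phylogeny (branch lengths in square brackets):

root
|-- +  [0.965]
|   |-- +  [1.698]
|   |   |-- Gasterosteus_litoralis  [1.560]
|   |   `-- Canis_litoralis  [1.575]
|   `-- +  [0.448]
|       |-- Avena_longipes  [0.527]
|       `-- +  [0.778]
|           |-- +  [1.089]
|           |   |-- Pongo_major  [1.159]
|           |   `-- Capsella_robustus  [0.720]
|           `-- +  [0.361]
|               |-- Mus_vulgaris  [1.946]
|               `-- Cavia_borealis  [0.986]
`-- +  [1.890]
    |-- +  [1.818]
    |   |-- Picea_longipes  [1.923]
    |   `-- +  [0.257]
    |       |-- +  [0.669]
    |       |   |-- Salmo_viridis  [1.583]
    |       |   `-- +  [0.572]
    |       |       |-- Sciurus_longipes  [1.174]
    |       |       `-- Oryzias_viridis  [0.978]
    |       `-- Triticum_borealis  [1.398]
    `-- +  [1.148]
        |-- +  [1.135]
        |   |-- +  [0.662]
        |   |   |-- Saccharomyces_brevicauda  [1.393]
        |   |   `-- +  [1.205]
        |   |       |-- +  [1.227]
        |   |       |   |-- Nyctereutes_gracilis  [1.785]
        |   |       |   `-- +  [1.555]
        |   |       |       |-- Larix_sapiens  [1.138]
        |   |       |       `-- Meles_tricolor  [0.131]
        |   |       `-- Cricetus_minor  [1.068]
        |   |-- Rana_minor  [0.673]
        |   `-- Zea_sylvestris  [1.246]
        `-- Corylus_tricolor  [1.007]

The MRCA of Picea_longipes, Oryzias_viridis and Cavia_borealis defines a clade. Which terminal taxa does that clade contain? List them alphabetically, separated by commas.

Avena_longipes, Canis_litoralis, Capsella_robustus, Cavia_borealis, Corylus_tricolor, Cricetus_minor, Gasterosteus_litoralis, Larix_sapiens, Meles_tricolor, Mus_vulgaris, Nyctereutes_gracilis, Oryzias_viridis, Picea_longipes, Pongo_major, Rana_minor, Saccharomyces_brevicauda, Salmo_viridis, Sciurus_longipes, Triticum_borealis, Zea_sylvestris

Tracing Picea_longipes: it sits inside (Picea_longipes,((Salmo_viridis,(Sciurus_longipes,Oryzias_viridis)),Triticum_borealis)).
Tracing Oryzias_viridis: it sits inside (Sciurus_longipes,Oryzias_viridis).
Tracing Cavia_borealis: it sits inside (Mus_vulgaris,Cavia_borealis).
The smallest clade enclosing all 3 is the whole tree (their MRCA is the root), so the answer is all 20 tips in alphabetical order.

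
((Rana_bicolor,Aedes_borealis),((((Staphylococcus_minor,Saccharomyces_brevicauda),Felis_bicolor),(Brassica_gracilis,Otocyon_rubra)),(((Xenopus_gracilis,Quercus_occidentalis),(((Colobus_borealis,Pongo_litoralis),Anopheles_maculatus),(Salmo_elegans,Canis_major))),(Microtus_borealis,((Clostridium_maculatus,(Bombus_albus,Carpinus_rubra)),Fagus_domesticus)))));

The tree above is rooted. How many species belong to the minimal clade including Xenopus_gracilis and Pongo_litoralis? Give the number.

7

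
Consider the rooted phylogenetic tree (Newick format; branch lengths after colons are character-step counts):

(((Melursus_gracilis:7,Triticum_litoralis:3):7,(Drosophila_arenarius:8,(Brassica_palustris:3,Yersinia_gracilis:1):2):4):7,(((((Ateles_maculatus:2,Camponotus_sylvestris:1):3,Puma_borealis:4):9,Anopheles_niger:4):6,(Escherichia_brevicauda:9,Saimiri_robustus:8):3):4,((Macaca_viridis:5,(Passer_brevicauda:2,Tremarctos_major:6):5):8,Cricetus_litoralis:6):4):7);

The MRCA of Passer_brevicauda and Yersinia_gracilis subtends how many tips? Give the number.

15

The MRCA of Passer_brevicauda and Yersinia_gracilis is the root, so the clade is the entire tree.
That clade contains 15 terminal taxa: Anopheles_niger, Ateles_maculatus, Brassica_palustris, Camponotus_sylvestris, Cricetus_litoralis, Drosophila_arenarius, Escherichia_brevicauda, Macaca_viridis, Melursus_gracilis, Passer_brevicauda, Puma_borealis, Saimiri_robustus, Tremarctos_major, Triticum_litoralis, Yersinia_gracilis.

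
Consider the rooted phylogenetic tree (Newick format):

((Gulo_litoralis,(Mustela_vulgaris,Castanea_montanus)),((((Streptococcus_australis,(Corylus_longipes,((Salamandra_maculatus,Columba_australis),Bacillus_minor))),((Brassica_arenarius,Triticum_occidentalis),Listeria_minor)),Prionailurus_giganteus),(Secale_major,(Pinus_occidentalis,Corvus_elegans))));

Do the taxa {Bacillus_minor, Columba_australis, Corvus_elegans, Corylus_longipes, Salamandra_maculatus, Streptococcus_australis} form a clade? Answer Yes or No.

The MRCA of the listed taxa subtends ((((Streptococcus_australis,(Corylus_longipes,((Salamandra_maculatus,Columba_australis),Bacillus_minor))),((Brassica_arenarius,Triticum_occidentalis),Listeria_minor)),Prionailurus_giganteus),(Secale_major,(Pinus_occidentalis,Corvus_elegans))).
That clade also contains Brassica_arenarius, Listeria_minor, Pinus_occidentalis, Prionailurus_giganteus, Secale_major, Triticum_occidentalis, which are not in the proposed group, so the group is not monophyletic.

No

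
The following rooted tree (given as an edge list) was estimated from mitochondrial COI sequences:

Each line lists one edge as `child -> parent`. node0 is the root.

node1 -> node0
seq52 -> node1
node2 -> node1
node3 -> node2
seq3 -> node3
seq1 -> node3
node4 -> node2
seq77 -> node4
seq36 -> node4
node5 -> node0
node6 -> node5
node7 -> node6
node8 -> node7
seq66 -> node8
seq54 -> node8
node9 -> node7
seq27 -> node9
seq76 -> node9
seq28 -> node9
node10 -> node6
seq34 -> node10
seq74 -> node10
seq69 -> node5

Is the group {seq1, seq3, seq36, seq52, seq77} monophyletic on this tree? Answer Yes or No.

The most recent common ancestor of these taxa subtends (seq52,((seq3,seq1),(seq77,seq36))).
That clade has exactly 5 tips — every listed taxon and nothing else — so the group is monophyletic.

Yes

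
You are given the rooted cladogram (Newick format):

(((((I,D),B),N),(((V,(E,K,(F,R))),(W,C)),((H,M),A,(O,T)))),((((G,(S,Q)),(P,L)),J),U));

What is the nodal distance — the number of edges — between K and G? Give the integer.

The MRCA of K and G is the root of the tree.
From K up to that node: 6 branches. From G up to the same node: 5 branches. Total: 6 + 5 = 11.

11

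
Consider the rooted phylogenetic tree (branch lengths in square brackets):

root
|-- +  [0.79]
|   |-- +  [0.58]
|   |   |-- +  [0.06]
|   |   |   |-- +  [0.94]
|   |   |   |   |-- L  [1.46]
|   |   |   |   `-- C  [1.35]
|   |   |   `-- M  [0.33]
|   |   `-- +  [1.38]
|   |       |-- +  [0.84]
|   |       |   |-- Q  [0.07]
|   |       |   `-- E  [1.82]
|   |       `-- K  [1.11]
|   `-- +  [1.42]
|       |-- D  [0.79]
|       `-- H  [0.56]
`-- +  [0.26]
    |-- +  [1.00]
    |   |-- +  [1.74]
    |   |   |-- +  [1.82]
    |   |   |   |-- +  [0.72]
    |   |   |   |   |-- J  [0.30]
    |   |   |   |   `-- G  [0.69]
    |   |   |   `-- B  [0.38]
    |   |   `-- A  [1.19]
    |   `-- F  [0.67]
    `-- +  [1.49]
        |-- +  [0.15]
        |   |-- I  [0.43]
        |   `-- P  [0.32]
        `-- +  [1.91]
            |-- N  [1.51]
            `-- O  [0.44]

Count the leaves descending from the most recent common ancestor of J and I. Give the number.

9

The MRCA of J and I is the node subtending (((((J,G),B),A),F),((I,P),(N,O))).
That clade contains 9 terminal taxa: A, B, F, G, I, J, N, O, P.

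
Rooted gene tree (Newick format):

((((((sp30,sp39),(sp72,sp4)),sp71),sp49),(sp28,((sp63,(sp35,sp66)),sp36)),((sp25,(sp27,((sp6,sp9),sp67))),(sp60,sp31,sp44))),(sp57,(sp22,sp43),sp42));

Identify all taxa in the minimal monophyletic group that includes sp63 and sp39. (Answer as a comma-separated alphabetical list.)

Tracing sp63: it sits inside (sp63,(sp35,sp66)).
Tracing sp39: it sits inside (sp30,sp39).
The smallest clade enclosing both is (((((sp30,sp39),(sp72,sp4)),sp71),sp49),(sp28,((sp63,(sp35,sp66)),sp36)),((sp25,(sp27,((sp6,sp9),sp67))),(sp60,sp31,sp44))); the answer is its 19 terminal taxa in alphabetical order.

sp25, sp27, sp28, sp30, sp31, sp35, sp36, sp39, sp4, sp44, sp49, sp6, sp60, sp63, sp66, sp67, sp71, sp72, sp9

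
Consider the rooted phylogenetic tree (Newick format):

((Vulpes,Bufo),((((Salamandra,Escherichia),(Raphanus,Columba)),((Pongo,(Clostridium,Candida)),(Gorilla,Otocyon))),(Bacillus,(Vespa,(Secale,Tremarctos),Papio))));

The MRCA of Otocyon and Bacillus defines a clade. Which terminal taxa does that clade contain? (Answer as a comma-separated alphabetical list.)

Tracing Otocyon: it sits inside (Gorilla,Otocyon).
Tracing Bacillus: it sits inside (Bacillus,(Vespa,(Secale,Tremarctos),Papio)).
The smallest clade enclosing both is ((((Salamandra,Escherichia),(Raphanus,Columba)),((Pongo,(Clostridium,Candida)),(Gorilla,Otocyon))),(Bacillus,(Vespa,(Secale,Tremarctos),Papio))); the answer is its 14 terminal taxa in alphabetical order.

Bacillus, Candida, Clostridium, Columba, Escherichia, Gorilla, Otocyon, Papio, Pongo, Raphanus, Salamandra, Secale, Tremarctos, Vespa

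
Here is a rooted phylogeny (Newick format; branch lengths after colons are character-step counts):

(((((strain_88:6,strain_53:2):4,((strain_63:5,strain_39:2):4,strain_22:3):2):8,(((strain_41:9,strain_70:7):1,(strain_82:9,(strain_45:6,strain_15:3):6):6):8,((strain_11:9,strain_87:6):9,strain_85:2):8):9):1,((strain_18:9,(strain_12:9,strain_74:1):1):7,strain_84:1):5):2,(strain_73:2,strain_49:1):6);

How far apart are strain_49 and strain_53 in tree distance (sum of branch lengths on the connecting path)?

24

The path runs strain_49 → … → MRCA → … → strain_53; the MRCA is the root of the tree.
Branch lengths along that path: 1 + 6 + 2 + 1 + 8 + 4 + 2 = 24.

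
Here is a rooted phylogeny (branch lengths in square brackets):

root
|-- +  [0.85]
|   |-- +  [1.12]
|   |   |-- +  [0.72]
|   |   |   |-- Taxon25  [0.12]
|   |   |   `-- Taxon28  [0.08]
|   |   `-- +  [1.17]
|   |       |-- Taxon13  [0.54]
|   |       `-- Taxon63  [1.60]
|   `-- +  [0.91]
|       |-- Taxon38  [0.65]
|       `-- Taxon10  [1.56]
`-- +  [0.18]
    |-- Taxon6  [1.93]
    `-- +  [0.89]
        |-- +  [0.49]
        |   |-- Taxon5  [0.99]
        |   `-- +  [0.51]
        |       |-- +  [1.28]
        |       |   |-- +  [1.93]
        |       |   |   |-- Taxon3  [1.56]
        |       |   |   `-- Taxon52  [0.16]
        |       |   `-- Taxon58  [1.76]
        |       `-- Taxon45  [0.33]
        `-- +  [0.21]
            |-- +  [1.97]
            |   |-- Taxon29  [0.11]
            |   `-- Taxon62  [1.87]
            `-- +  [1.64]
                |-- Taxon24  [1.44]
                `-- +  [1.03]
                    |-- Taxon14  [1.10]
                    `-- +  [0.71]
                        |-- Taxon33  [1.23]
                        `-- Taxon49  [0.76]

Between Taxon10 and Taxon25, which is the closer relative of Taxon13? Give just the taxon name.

The MRCA of Taxon13 and Taxon25 subtends ((Taxon25,Taxon28),(Taxon13,Taxon63)) (4 taxa).
The MRCA of Taxon13 and Taxon10 subtends (((Taxon25,Taxon28),(Taxon13,Taxon63)),(Taxon38,Taxon10)) (6 taxa).
The first is nested inside the second, so Taxon13 shares a more recent common ancestor with Taxon25.

Taxon25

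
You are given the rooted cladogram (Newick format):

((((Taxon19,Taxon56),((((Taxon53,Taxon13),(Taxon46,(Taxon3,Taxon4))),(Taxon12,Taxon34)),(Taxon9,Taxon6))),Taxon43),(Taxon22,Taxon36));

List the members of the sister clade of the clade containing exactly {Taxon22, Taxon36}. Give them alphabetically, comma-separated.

Taxon12, Taxon13, Taxon19, Taxon3, Taxon34, Taxon4, Taxon43, Taxon46, Taxon53, Taxon56, Taxon6, Taxon9

The clade containing exactly {Taxon22, Taxon36} attaches directly to the root of the tree.
The other lineage descending from that same node — the sister group — is (((Taxon19,Taxon56),((((Taxon53,Taxon13),(Taxon46,(Taxon3,Taxon4))),(Taxon12,Taxon34)),(Taxon9,Taxon6))),Taxon43); its 12 tips in alphabetical order are the answer.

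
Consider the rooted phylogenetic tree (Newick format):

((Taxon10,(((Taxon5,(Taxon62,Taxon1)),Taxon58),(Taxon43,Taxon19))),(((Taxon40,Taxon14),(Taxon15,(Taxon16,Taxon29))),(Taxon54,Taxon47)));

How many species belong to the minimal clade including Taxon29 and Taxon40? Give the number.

The MRCA of Taxon29 and Taxon40 is the node subtending ((Taxon40,Taxon14),(Taxon15,(Taxon16,Taxon29))).
That clade contains 5 terminal taxa: Taxon14, Taxon15, Taxon16, Taxon29, Taxon40.

5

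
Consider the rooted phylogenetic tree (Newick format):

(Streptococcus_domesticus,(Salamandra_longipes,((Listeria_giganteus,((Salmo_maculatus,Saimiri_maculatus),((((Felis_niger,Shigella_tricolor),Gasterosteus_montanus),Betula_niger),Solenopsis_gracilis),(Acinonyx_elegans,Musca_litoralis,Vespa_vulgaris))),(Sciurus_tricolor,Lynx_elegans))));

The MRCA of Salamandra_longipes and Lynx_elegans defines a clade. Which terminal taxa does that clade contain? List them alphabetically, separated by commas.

Tracing Salamandra_longipes: it sits inside (Salamandra_longipes,((Listeria_giganteus,((Salmo_maculatus,Saimiri_maculatus),((((Felis_niger,Shigella_tricolor),Gasterosteus_montanus),Betula_niger),Solenopsis_gracilis),(Acinonyx_elegans,Musca_litoralis,Vespa_vulgaris))),(Sciurus_tricolor,Lynx_elegans))).
Tracing Lynx_elegans: it sits inside (Sciurus_tricolor,Lynx_elegans).
The smallest clade enclosing both is (Salamandra_longipes,((Listeria_giganteus,((Salmo_maculatus,Saimiri_maculatus),((((Felis_niger,Shigella_tricolor),Gasterosteus_montanus),Betula_niger),Solenopsis_gracilis),(Acinonyx_elegans,Musca_litoralis,Vespa_vulgaris))),(Sciurus_tricolor,Lynx_elegans))); the answer is its 14 terminal taxa in alphabetical order.

Acinonyx_elegans, Betula_niger, Felis_niger, Gasterosteus_montanus, Listeria_giganteus, Lynx_elegans, Musca_litoralis, Saimiri_maculatus, Salamandra_longipes, Salmo_maculatus, Sciurus_tricolor, Shigella_tricolor, Solenopsis_gracilis, Vespa_vulgaris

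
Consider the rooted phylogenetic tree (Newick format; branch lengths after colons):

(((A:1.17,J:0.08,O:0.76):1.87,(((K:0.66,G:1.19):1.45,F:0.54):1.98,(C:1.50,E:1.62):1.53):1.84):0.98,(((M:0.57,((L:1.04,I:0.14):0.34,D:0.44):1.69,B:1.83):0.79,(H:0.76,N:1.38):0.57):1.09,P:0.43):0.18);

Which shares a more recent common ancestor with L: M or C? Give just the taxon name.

M

The MRCA of L and M subtends (M,((L,I),D),B) (5 taxa).
The MRCA of L and C is the root, subtending the entire tree (16 taxa).
The first is nested inside the second, so L shares a more recent common ancestor with M.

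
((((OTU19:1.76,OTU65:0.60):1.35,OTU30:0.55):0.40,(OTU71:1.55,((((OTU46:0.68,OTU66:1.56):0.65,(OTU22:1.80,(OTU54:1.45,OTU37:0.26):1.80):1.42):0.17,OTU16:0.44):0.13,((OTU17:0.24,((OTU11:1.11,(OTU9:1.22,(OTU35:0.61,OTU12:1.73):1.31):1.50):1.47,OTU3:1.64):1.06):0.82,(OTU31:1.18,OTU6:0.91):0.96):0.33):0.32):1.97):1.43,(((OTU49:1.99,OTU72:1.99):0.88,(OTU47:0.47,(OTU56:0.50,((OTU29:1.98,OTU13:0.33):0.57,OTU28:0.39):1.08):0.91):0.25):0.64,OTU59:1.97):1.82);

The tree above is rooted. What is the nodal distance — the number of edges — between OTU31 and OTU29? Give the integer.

13

The MRCA of OTU31 and OTU29 is the root of the tree.
From OTU31 up to that node: 6 branches. From OTU29 up to the same node: 7 branches. Total: 6 + 7 = 13.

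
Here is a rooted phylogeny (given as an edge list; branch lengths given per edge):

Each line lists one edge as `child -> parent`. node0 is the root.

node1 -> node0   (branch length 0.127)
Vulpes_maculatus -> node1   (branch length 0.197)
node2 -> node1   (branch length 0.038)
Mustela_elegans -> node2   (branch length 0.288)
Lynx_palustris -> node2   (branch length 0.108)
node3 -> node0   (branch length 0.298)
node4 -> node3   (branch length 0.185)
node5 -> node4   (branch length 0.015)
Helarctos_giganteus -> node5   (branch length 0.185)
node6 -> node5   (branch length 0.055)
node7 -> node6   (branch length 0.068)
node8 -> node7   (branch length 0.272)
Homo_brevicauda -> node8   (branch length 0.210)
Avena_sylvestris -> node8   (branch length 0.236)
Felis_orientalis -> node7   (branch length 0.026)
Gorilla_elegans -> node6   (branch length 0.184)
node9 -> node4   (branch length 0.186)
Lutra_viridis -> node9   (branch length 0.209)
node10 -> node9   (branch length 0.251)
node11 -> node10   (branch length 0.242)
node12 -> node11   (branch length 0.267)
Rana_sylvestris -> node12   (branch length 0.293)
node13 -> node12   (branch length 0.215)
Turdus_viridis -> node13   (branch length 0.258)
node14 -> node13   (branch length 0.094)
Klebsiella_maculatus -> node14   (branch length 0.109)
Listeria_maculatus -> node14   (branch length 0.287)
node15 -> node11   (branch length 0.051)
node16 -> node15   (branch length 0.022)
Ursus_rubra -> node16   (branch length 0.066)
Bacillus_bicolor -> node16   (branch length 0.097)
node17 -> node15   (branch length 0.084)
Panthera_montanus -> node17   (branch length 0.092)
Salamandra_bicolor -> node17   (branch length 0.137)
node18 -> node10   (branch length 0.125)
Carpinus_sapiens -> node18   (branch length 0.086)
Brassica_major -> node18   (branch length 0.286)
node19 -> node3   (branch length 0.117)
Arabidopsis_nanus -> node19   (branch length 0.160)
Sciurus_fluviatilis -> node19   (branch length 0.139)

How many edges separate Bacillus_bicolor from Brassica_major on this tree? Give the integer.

6

The MRCA of Bacillus_bicolor and Brassica_major is the node subtending (((Rana_sylvestris,(Turdus_viridis,(Klebsiella_maculatus,Listeria_maculatus))),((Ursus_rubra,Bacillus_bicolor),(Panthera_montanus,Salamandra_bicolor))),(Carpinus_sapiens,Brassica_major)).
From Bacillus_bicolor up to that node: 4 branches. From Brassica_major up to the same node: 2 branches. Total: 4 + 2 = 6.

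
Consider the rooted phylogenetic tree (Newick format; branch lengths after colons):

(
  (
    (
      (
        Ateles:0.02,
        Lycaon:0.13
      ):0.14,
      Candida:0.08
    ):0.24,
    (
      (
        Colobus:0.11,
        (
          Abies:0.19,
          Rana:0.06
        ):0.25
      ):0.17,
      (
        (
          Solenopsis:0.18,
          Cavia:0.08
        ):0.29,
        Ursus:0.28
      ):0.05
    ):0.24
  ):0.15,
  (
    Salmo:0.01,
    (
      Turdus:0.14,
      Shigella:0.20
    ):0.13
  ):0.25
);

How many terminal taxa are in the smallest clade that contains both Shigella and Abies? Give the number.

12

The MRCA of Shigella and Abies is the root, so the clade is the entire tree.
That clade contains 12 terminal taxa: Abies, Ateles, Candida, Cavia, Colobus, Lycaon, Rana, Salmo, Shigella, Solenopsis, Turdus, Ursus.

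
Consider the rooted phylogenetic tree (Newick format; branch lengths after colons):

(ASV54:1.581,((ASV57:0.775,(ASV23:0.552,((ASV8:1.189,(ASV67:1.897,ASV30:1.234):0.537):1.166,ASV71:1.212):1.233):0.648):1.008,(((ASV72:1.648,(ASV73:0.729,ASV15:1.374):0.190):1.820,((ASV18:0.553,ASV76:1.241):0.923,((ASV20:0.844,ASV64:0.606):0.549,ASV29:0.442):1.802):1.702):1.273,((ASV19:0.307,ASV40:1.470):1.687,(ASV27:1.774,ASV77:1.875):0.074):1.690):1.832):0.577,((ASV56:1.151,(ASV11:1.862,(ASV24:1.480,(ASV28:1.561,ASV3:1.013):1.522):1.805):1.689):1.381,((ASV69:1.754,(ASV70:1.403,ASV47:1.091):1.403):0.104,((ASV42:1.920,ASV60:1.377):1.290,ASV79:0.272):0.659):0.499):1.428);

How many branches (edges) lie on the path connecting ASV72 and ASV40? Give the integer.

6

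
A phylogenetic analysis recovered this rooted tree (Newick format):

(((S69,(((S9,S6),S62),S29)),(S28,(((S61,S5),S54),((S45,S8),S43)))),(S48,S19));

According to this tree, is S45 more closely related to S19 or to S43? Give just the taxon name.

The MRCA of S45 and S43 subtends ((S45,S8),S43) (3 taxa).
The MRCA of S45 and S19 is the root, subtending the entire tree (14 taxa).
The first is nested inside the second, so S45 shares a more recent common ancestor with S43.

S43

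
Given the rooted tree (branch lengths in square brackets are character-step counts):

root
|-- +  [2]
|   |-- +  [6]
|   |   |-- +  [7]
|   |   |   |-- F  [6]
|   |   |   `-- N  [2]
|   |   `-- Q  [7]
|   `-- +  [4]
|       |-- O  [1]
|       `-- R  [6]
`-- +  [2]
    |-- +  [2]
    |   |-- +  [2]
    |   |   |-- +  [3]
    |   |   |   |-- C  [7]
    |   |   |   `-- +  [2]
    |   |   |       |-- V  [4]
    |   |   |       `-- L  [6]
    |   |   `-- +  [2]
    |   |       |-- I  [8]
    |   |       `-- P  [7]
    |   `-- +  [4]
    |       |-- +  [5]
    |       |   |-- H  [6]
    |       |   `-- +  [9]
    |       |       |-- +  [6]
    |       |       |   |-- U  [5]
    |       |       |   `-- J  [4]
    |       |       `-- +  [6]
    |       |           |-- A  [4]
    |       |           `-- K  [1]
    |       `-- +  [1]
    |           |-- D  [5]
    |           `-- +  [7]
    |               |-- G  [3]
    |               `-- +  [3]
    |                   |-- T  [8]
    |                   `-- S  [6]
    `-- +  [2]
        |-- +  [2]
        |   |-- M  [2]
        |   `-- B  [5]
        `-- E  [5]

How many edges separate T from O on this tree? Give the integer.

10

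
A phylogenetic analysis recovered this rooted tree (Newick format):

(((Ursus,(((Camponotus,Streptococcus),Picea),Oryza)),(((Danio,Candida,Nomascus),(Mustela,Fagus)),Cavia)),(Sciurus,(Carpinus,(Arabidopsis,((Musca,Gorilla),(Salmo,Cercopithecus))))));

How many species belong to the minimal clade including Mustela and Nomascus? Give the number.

The MRCA of Mustela and Nomascus is the node subtending ((Danio,Candida,Nomascus),(Mustela,Fagus)).
That clade contains 5 terminal taxa: Candida, Danio, Fagus, Mustela, Nomascus.

5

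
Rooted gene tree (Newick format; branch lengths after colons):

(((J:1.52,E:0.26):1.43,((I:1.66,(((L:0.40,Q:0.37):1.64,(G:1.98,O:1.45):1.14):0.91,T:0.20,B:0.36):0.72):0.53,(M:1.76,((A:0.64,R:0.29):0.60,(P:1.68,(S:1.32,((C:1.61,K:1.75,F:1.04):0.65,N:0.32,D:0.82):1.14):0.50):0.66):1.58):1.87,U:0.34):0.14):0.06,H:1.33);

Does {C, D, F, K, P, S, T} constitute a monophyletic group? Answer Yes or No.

No

The MRCA of the listed taxa subtends ((I,(((L,Q),(G,O)),T,B)),(M,((A,R),(P,(S,((C,K,F),N,D))))),U).
That clade also contains A, B, G, I, L, M, N, O, Q, R, U, which are not in the proposed group, so the group is not monophyletic.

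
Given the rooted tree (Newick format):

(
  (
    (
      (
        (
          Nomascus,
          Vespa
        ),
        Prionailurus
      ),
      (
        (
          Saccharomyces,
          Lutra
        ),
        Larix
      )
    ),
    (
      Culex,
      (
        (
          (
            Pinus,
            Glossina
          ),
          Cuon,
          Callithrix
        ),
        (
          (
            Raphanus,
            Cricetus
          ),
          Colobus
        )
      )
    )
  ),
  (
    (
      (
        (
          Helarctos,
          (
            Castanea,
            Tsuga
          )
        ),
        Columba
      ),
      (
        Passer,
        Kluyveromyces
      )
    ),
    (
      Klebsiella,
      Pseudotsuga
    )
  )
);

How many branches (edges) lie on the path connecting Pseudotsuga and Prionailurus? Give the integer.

7

The MRCA of Pseudotsuga and Prionailurus is the root of the tree.
From Pseudotsuga up to that node: 3 branches. From Prionailurus up to the same node: 4 branches. Total: 3 + 4 = 7.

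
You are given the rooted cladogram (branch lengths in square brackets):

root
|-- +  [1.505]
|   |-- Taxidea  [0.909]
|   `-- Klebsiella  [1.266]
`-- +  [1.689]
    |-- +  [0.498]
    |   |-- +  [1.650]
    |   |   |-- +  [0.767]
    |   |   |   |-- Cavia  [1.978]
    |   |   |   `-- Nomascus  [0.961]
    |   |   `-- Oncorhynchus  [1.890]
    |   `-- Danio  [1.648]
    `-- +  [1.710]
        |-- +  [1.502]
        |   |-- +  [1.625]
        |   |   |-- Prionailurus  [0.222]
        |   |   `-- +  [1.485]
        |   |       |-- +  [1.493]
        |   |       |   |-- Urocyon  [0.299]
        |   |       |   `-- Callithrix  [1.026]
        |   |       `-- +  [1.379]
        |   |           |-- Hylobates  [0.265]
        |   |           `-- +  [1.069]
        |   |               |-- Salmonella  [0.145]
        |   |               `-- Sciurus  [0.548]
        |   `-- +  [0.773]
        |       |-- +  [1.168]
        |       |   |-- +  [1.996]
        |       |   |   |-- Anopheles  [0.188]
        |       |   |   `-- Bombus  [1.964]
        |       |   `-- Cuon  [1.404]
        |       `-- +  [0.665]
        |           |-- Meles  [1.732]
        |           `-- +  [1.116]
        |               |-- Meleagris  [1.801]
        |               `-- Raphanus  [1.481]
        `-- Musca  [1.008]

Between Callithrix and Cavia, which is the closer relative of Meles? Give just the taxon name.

Callithrix

The MRCA of Meles and Callithrix subtends ((Prionailurus,((Urocyon,Callithrix),(Hylobates,(Salmonella,Sciurus)))),(((Anopheles,Bombus),Cuon),(Meles,(Meleagris,Raphanus)))) (12 taxa).
The MRCA of Meles and Cavia subtends ((((Cavia,Nomascus),Oncorhynchus),Danio),(((Prionailurus,((Urocyon,Callithrix),(Hylobates,(Salmonella,Sciurus)))),(((Anopheles,Bombus),Cuon),(Meles,(Meleagris,Raphanus)))),Musca)) (17 taxa).
The first is nested inside the second, so Meles shares a more recent common ancestor with Callithrix.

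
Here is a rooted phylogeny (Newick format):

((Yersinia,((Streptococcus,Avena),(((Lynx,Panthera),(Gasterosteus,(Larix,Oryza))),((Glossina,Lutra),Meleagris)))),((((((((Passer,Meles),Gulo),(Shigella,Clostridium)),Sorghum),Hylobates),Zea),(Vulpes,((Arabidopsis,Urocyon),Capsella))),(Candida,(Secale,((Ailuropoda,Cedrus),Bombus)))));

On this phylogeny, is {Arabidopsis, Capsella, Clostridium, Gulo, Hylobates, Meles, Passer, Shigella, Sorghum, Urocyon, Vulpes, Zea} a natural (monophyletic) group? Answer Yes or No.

The most recent common ancestor of these taxa subtends (((((((Passer,Meles),Gulo),(Shigella,Clostridium)),Sorghum),Hylobates),Zea),(Vulpes,((Arabidopsis,Urocyon),Capsella))).
That clade has exactly 12 tips — every listed taxon and nothing else — so the group is monophyletic.

Yes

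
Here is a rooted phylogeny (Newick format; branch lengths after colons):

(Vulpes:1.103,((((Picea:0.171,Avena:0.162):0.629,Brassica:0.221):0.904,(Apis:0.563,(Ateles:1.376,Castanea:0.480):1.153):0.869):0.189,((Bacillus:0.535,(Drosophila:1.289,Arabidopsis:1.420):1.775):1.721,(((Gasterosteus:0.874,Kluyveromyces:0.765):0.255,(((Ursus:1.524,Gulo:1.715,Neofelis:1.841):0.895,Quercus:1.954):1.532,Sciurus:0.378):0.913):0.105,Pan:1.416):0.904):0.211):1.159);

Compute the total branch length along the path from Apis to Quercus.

7.240

The path runs Apis → … → MRCA → … → Quercus; the MRCA is the node subtending ((((Picea,Avena),Brassica),(Apis,(Ateles,Castanea))),((Bacillus,(Drosophila,Arabidopsis)),(((Gasterosteus,Kluyveromyces),(((Ursus,Gulo,Neofelis),Quercus),Sciurus)),Pan))).
Branch lengths along that path: 0.563 + 0.869 + 0.189 + 0.211 + 0.904 + 0.105 + 0.913 + 1.532 + 1.954 = 7.240.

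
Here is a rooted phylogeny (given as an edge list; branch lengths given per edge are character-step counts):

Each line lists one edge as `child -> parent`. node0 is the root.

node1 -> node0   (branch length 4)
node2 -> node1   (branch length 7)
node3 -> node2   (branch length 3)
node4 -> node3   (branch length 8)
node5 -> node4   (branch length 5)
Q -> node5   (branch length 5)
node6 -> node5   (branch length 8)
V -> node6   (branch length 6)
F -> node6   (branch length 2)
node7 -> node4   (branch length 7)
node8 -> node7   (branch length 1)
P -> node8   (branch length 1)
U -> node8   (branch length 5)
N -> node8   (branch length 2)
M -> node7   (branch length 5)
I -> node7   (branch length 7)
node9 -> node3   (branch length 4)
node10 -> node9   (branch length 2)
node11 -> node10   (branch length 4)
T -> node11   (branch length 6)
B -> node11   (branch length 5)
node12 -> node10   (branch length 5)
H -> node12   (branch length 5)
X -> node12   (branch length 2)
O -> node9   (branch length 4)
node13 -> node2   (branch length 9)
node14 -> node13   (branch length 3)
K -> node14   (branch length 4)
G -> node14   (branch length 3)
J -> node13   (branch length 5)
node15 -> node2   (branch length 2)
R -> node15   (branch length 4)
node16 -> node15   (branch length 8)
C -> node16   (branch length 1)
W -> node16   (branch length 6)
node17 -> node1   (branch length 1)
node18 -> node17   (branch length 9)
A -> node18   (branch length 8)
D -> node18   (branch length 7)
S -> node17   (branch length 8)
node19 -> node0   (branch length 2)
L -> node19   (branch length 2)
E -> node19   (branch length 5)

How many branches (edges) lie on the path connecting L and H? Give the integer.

The MRCA of L and H is the root of the tree.
From L up to that node: 2 branches. From H up to the same node: 7 branches. Total: 2 + 7 = 9.

9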